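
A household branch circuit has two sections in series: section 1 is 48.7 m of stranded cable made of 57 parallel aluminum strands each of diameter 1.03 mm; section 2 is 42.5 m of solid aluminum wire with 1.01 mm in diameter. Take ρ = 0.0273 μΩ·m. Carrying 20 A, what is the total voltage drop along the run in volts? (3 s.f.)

ρ = 0.0273 μΩ·m = 2.73×10^-8 Ω·m
Section 1: A_strand = π(5.1500e-04)² = 8.332e-07 m²; R₁ = ρL/(N·A_s) = (2.73×10^-8)(48.7)/(57×8.332e-07) = 0.02799 Ω
Section 2: A = π(d/2)² = π(5.0500e-04 m)² = 8.012e-07 m²
R₂ = (2.73×10^-8)(42.5)/(8.012e-07) = 1.448 Ω
R = R₁ + R₂ = 1.476 Ω
V = IR = 20 × 1.476 = 29.5 V

29.5 V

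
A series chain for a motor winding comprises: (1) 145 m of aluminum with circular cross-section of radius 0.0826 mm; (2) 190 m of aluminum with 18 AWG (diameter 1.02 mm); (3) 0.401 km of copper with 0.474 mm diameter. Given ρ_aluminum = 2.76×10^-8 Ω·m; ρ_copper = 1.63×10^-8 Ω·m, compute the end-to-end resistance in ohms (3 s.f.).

Seg 1: A = πr² = π(8.2600e-05 m)² = 2.143e-08 m²
R_1 = (2.76×10^-8)(145)/(2.143e-08) = 186.7 Ω
Seg 2: A = π(1.02/2 mm)² = π(5.1000e-04 m)² = 8.171e-07 m²
R_2 = (2.76×10^-8)(190)/(8.171e-07) = 6.418 Ω
Seg 3: A = π(d/2)² = π(2.3700e-04 m)² = 1.765e-07 m²
R_3 = (1.63×10^-8)(401)/(1.765e-07) = 37.04 Ω
R_total = R_1 + R_2 + R_3 = 230 Ω

230 Ω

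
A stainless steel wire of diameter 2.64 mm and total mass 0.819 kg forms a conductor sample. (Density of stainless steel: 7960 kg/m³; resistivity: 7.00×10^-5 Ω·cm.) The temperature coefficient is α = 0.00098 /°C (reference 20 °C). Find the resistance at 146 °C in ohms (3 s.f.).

2.70 Ω

ρ = 7.00×10^-5 Ω·cm = 7.00×10^-7 Ω·m
A = π(d/2)² = π(1.3200e-03 m)² = 5.4739e-06 m²
L = m/(density·A) = 0.819/(7960×5.4739e-06) = 18.8 m
R = ρL/A = (7.00×10^-7)(18.8)/(5.4739e-06) = 2.404 Ω
R(146 °C) = 2.404 × (1 + 0.00098×126) = 2.70 Ω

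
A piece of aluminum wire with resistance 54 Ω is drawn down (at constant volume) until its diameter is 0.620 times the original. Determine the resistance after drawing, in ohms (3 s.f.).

365 Ω

Volume constant ⇒ L' = L/r² with r = 0.62. R' = ρL'/A' = ρ(L/r²)/(πr²d₀²/4) = R/r⁴.
R' = 6.768 × 54 = 365 Ω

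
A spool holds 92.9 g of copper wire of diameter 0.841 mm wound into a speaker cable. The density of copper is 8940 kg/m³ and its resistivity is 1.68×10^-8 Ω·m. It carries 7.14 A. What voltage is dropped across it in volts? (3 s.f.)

A = π(d/2)² = π(4.2050e-04 m)² = 5.5550e-07 m²
L = m/(density·A) = 0.0929/(8940×5.5550e-07) = 18.71 m
R = ρL/A = (1.68×10^-8)(18.71)/(5.5550e-07) = 0.5657 Ω
V = IR = 7.14 × 0.5657 = 4.04 V

4.04 V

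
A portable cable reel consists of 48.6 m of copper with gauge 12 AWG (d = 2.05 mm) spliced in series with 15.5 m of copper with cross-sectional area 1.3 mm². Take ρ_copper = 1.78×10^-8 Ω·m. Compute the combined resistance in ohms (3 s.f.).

Segment 1: A = π(2.05/2 mm)² = π(1.0250e-03 m)² = 3.301e-06 m²
R₁ = ρL/A = (1.78×10^-8)(48.6)/(3.301e-06) = 0.2621 Ω
Segment 2: A = 1.3 mm² = 1.300e-06 m²
R₂ = (1.78×10^-8)(15.5)/(1.300e-06) = 0.2122 Ω
R = R₁ + R₂ = 0.474 Ω

0.474 Ω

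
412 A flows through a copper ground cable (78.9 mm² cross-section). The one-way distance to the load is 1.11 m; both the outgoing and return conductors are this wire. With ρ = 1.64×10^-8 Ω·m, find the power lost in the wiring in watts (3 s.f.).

A = 78.9 mm² = 7.890e-05 m²
Total conductor length (both ways) L = 2 × 1.11 = 2.22 m
R = ρL/A = (1.64×10^-8)(2.22)/(7.890e-05) = 4.614×10^-4 Ω
P = I²R = (412)² × 4.614×10^-4 = 78.3 W

78.3 W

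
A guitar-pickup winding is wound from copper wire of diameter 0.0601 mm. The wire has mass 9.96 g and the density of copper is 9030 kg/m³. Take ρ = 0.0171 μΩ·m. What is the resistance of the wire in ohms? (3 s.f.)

2340 Ω

ρ = 0.0171 μΩ·m = 1.71×10^-8 Ω·m
A = π(d/2)² = π(3.0050e-05 m)² = 2.8369e-09 m²
L = m/(density·A) = 0.00996/(9030×2.8369e-09) = 388.8 m
R = ρL/A = (1.71×10^-8)(388.8)/(2.8369e-09) = 2340 Ω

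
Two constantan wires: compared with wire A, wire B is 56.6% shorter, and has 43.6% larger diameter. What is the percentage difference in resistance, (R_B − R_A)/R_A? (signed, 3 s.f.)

R ∝ L/d², so R_B/R_A = (1 − 56.6/100) × (1 + 43.6/100)⁻²
= 0.434 × 0.4849 = 0.2105
(R_B − R_A)/R_A = 0.2105 − 1 = -79.0%

-79.0%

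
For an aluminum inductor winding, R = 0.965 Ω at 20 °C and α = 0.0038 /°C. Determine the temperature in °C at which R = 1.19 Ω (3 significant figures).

81.4 °C

R = R₀(1 + α(T − T₀)) ⇒ T = T₀ + (R/R₀ − 1)/α
T = 20 + (1.19/0.965 − 1)/0.0038 = 20 + (0.2332)/0.0038 = 81.4 °C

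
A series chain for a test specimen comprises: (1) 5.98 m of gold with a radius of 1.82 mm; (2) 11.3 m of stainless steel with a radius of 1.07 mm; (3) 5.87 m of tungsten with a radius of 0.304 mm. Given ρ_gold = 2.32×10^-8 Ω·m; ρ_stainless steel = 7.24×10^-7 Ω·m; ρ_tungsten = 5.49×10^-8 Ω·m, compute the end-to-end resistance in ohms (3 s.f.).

Seg 1: A = πr² = π(1.8200e-03 m)² = 1.041e-05 m²
R_1 = (2.32×10^-8)(5.98)/(1.041e-05) = 0.01333 Ω
Seg 2: A = πr² = π(1.0700e-03 m)² = 3.597e-06 m²
R_2 = (7.24×10^-7)(11.3)/(3.597e-06) = 2.275 Ω
Seg 3: A = πr² = π(3.0400e-04 m)² = 2.903e-07 m²
R_3 = (5.49×10^-8)(5.87)/(2.903e-07) = 1.11 Ω
R_total = R_1 + R_2 + R_3 = 3.40 Ω

3.40 Ω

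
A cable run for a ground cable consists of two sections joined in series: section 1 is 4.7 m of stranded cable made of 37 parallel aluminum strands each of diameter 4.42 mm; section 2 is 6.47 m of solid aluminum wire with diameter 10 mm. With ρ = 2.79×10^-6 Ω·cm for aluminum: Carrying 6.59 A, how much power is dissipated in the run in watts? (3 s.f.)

0.110 W

ρ = 2.79×10^-6 Ω·cm = 2.79×10^-8 Ω·m
Section 1: A_strand = π(2.2100e-03)² = 1.534e-05 m²; R₁ = ρL/(N·A_s) = (2.79×10^-8)(4.7)/(37×1.534e-05) = 2.310×10^-4 Ω
Section 2: A = π(d/2)² = π(5.0000e-03 m)² = 7.854e-05 m²
R₂ = (2.79×10^-8)(6.47)/(7.854e-05) = 0.002298 Ω
R = R₁ + R₂ = 0.002529 Ω
P = I²R = (6.59)² × 0.002529 = 0.110 W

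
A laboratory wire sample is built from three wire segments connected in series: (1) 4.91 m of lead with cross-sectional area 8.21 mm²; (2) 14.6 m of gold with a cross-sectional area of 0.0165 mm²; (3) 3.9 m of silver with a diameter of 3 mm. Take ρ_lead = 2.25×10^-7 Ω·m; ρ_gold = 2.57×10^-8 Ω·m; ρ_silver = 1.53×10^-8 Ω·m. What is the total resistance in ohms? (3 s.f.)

22.9 Ω

Seg 1: A = 8.21 mm² = 8.210e-06 m²
R_1 = (2.25×10^-7)(4.91)/(8.210e-06) = 0.1346 Ω
Seg 2: A = 0.0165 mm² = 1.650e-08 m²
R_2 = (2.57×10^-8)(14.6)/(1.650e-08) = 22.74 Ω
Seg 3: A = π(d/2)² = π(1.5000e-03 m)² = 7.069e-06 m²
R_3 = (1.53×10^-8)(3.9)/(7.069e-06) = 0.008442 Ω
R_total = R_1 + R_2 + R_3 = 22.9 Ω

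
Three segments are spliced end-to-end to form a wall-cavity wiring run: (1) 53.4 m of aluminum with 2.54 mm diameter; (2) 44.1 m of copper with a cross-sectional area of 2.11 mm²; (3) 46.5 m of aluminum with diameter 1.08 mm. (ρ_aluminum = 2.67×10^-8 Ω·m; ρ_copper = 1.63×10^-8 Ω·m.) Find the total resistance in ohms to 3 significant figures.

Seg 1: A = π(d/2)² = π(1.2700e-03 m)² = 5.067e-06 m²
R_1 = (2.67×10^-8)(53.4)/(5.067e-06) = 0.2814 Ω
Seg 2: A = 2.11 mm² = 2.110e-06 m²
R_2 = (1.63×10^-8)(44.1)/(2.110e-06) = 0.3407 Ω
Seg 3: A = π(d/2)² = π(5.4000e-04 m)² = 9.161e-07 m²
R_3 = (2.67×10^-8)(46.5)/(9.161e-07) = 1.355 Ω
R_total = R_1 + R_2 + R_3 = 1.98 Ω

1.98 Ω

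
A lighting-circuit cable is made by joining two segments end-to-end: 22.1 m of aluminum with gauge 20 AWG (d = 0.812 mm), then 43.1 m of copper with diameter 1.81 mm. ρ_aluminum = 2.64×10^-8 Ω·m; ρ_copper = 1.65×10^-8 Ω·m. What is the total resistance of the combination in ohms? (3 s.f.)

1.40 Ω

Segment 1: A = π(0.812/2 mm)² = π(4.0600e-04 m)² = 5.178e-07 m²
R₁ = ρL/A = (2.64×10^-8)(22.1)/(5.178e-07) = 1.127 Ω
Segment 2: A = π(d/2)² = π(9.0500e-04 m)² = 2.573e-06 m²
R₂ = (1.65×10^-8)(43.1)/(2.573e-06) = 0.2764 Ω
R = R₁ + R₂ = 1.40 Ω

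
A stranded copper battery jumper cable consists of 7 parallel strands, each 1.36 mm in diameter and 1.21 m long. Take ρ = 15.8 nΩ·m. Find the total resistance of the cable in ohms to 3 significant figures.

ρ = 15.8 nΩ·m = 1.58×10^-8 Ω·m
A_strand = π(6.8000e-04 m)² = 1.453e-06 m²
R_strand = ρL/A = (1.58×10^-8)(1.21)/(1.453e-06) = 0.01316 Ω
R_total = R_strand/N = 0.01316/7 = 0.00188 Ω

0.00188 Ω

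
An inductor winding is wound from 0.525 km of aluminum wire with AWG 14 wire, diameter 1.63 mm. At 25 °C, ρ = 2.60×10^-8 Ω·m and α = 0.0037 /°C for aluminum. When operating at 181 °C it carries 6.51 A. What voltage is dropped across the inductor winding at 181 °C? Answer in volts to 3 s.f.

67.2 V

A = π(1.63/2 mm)² = π(8.1500e-04 m)² = 2.087e-06 m²
R₍25₎ = ρL/A = (2.60×10^-8)(525)/(2.087e-06) = 6.541 Ω
R₍181₎ = R₍25₎(1 + αΔT) = 6.541 × (1 + 0.0037×156) = 10.32 Ω
V = IR = 6.51 × 10.32 = 67.2 V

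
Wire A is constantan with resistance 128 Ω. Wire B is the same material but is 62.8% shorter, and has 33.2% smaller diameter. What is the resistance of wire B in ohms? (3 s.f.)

107 Ω

R ∝ L/d², so R_B/R_A = (1 − 62.8/100) × (1 − 33.2/100)⁻²
= 0.372 × 2.241 = 0.8337
R_B = 0.8337 × 128 = 107 Ω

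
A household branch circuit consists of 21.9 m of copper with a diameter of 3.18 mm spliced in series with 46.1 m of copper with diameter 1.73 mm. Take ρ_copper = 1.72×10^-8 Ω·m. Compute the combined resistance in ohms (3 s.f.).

0.385 Ω

Segment 1: A = π(d/2)² = π(1.5900e-03 m)² = 7.942e-06 m²
R₁ = ρL/A = (1.72×10^-8)(21.9)/(7.942e-06) = 0.04743 Ω
Segment 2: A = π(d/2)² = π(8.6500e-04 m)² = 2.351e-06 m²
R₂ = (1.72×10^-8)(46.1)/(2.351e-06) = 0.3373 Ω
R = R₁ + R₂ = 0.385 Ω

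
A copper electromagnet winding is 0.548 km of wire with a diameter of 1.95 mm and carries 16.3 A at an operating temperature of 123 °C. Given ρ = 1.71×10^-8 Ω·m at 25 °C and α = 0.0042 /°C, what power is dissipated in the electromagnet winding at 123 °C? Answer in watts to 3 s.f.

A = π(d/2)² = π(9.7500e-04 m)² = 2.986e-06 m²
R₍25₎ = ρL/A = (1.71×10^-8)(548)/(2.986e-06) = 3.138 Ω
R₍123₎ = R₍25₎(1 + αΔT) = 3.138 × (1 + 0.0042×98) = 4.429 Ω
P = I²R = (16.3)² × 4.429 = 1180 W

1180 W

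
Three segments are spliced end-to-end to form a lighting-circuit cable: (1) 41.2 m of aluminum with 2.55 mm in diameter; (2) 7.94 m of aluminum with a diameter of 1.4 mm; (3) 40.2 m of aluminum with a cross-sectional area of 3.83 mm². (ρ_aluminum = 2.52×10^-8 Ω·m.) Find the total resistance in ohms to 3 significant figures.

Seg 1: A = π(d/2)² = π(1.2750e-03 m)² = 5.107e-06 m²
R_1 = (2.52×10^-8)(41.2)/(5.107e-06) = 0.2033 Ω
Seg 2: A = π(d/2)² = π(7.0000e-04 m)² = 1.539e-06 m²
R_2 = (2.52×10^-8)(7.94)/(1.539e-06) = 0.13 Ω
Seg 3: A = 3.83 mm² = 3.830e-06 m²
R_3 = (2.52×10^-8)(40.2)/(3.830e-06) = 0.2645 Ω
R_total = R_1 + R_2 + R_3 = 0.598 Ω

0.598 Ω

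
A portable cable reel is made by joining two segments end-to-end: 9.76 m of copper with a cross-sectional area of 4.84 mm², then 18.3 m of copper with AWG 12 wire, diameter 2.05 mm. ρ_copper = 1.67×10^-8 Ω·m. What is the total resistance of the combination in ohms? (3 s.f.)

Segment 1: A = 4.84 mm² = 4.840e-06 m²
R₁ = ρL/A = (1.67×10^-8)(9.76)/(4.840e-06) = 0.03368 Ω
Segment 2: A = π(2.05/2 mm)² = π(1.0250e-03 m)² = 3.301e-06 m²
R₂ = (1.67×10^-8)(18.3)/(3.301e-06) = 0.09259 Ω
R = R₁ + R₂ = 0.126 Ω

0.126 Ω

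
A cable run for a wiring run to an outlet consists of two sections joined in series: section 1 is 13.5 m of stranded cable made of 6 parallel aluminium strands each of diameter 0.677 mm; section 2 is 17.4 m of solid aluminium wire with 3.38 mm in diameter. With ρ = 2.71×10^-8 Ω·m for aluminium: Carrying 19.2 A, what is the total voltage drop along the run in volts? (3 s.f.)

Section 1: A_strand = π(3.3850e-04)² = 3.600e-07 m²; R₁ = ρL/(N·A_s) = (2.71×10^-8)(13.5)/(6×3.600e-07) = 0.1694 Ω
Section 2: A = π(d/2)² = π(1.6900e-03 m)² = 8.973e-06 m²
R₂ = (2.71×10^-8)(17.4)/(8.973e-06) = 0.05255 Ω
R = R₁ + R₂ = 0.2219 Ω
V = IR = 19.2 × 0.2219 = 4.26 V

4.26 V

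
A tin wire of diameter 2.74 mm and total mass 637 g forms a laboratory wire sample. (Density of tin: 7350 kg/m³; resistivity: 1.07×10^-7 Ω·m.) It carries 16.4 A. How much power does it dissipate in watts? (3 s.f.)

71.7 W

A = π(d/2)² = π(1.3700e-03 m)² = 5.8965e-06 m²
L = m/(density·A) = 0.637/(7350×5.8965e-06) = 14.7 m
R = ρL/A = (1.07×10^-7)(14.7)/(5.8965e-06) = 0.2667 Ω
P = I²R = (16.4)² × 0.2667 = 71.7 W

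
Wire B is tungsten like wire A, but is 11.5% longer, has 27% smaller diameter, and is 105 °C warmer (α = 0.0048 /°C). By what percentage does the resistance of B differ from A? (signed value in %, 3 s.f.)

215%

R ∝ ρL/d² with ρ ∝ (1+αΔT), so R_B/R_A = (1 + 11.5/100) × (1 − 27/100)⁻² × (1 + 0.0048×105)
= 1.115 × 1.877 × 1.504 = 3.147
(R_B − R_A)/R_A = 3.147 − 1 = 215%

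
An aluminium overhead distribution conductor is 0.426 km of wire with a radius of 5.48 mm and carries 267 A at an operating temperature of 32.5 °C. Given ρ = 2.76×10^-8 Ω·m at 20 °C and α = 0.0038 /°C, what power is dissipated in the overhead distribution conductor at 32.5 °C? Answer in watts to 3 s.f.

9310 W

A = πr² = π(5.4800e-03 m)² = 9.434e-05 m²
R₍20₎ = ρL/A = (2.76×10^-8)(426)/(9.434e-05) = 0.1246 Ω
R₍32.5₎ = R₍20₎(1 + αΔT) = 0.1246 × (1 + 0.0038×12.5) = 0.1305 Ω
P = I²R = (267)² × 0.1305 = 9310 W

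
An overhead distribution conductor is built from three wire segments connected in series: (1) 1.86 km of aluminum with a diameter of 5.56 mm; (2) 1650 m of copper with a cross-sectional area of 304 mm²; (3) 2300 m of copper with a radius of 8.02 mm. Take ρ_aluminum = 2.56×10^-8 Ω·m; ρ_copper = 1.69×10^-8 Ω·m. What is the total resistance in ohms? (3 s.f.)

2.25 Ω

Seg 1: A = π(d/2)² = π(2.7800e-03 m)² = 2.428e-05 m²
R_1 = (2.56×10^-8)(1860)/(2.428e-05) = 1.961 Ω
Seg 2: A = 304 mm² = 3.040e-04 m²
R_2 = (1.69×10^-8)(1650)/(3.040e-04) = 0.09173 Ω
Seg 3: A = πr² = π(8.0200e-03 m)² = 2.021e-04 m²
R_3 = (1.69×10^-8)(2300)/(2.021e-04) = 0.1924 Ω
R_total = R_1 + R_2 + R_3 = 2.25 Ω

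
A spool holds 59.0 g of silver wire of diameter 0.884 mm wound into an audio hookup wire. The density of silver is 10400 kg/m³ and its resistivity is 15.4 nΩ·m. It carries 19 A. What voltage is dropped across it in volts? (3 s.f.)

ρ = 15.4 nΩ·m = 1.54×10^-8 Ω·m
A = π(d/2)² = π(4.4200e-04 m)² = 6.1375e-07 m²
L = m/(density·A) = 0.059/(10400×6.1375e-07) = 9.243 m
R = ρL/A = (1.54×10^-8)(9.243)/(6.1375e-07) = 0.2319 Ω
V = IR = 19 × 0.2319 = 4.41 V

4.41 V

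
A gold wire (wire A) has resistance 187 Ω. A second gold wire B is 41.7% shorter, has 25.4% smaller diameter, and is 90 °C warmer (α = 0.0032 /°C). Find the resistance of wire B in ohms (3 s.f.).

252 Ω

R ∝ ρL/d² with ρ ∝ (1+αΔT), so R_B/R_A = (1 − 41.7/100) × (1 − 25.4/100)⁻² × (1 + 0.0032×90)
= 0.583 × 1.797 × 1.288 = 1.349
R_B = 1.349 × 187 = 252 Ω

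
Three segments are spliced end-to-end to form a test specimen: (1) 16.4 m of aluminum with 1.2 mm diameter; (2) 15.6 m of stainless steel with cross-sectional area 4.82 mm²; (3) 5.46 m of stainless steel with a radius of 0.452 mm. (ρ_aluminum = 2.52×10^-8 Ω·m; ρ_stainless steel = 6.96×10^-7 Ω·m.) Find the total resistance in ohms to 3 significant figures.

Seg 1: A = π(d/2)² = π(6.0000e-04 m)² = 1.131e-06 m²
R_1 = (2.52×10^-8)(16.4)/(1.131e-06) = 0.3654 Ω
Seg 2: A = 4.82 mm² = 4.820e-06 m²
R_2 = (6.96×10^-7)(15.6)/(4.820e-06) = 2.253 Ω
Seg 3: A = πr² = π(4.5200e-04 m)² = 6.418e-07 m²
R_3 = (6.96×10^-7)(5.46)/(6.418e-07) = 5.921 Ω
R_total = R_1 + R_2 + R_3 = 8.54 Ω

8.54 Ω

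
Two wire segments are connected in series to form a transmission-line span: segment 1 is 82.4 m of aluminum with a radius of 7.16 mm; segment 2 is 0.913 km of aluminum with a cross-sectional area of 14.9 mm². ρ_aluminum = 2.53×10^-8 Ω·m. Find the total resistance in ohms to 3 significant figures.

Segment 1: A = πr² = π(7.1600e-03 m)² = 1.611e-04 m²
R₁ = ρL/A = (2.53×10^-8)(82.4)/(1.611e-04) = 0.01294 Ω
Segment 2: A = 14.9 mm² = 1.490e-05 m²
R₂ = (2.53×10^-8)(913)/(1.490e-05) = 1.55 Ω
R = R₁ + R₂ = 1.56 Ω

1.56 Ω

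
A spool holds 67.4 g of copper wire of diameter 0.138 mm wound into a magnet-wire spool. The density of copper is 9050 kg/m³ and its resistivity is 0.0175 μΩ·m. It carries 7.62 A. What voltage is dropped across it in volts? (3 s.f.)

ρ = 0.0175 μΩ·m = 1.75×10^-8 Ω·m
A = π(d/2)² = π(6.9000e-05 m)² = 1.4957e-08 m²
L = m/(density·A) = 0.0674/(9050×1.4957e-08) = 497.9 m
R = ρL/A = (1.75×10^-8)(497.9)/(1.4957e-08) = 582.6 Ω
V = IR = 7.62 × 582.6 = 4440 V

4440 V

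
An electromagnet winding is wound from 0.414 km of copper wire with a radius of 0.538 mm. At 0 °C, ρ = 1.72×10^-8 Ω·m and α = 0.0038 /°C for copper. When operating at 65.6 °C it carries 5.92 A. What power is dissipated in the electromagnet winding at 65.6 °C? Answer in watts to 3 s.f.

343 W

A = πr² = π(5.3800e-04 m)² = 9.093e-07 m²
R₍0₎ = ρL/A = (1.72×10^-8)(414)/(9.093e-07) = 7.831 Ω
R₍65.6₎ = R₍0₎(1 + αΔT) = 7.831 × (1 + 0.0038×65.6) = 9.783 Ω
P = I²R = (5.92)² × 9.783 = 343 W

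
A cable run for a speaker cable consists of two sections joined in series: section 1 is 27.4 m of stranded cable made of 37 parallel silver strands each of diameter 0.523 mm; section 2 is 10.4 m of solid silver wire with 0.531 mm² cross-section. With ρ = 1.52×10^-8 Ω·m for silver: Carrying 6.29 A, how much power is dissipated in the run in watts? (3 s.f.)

13.9 W

Section 1: A_strand = π(2.6150e-04)² = 2.148e-07 m²; R₁ = ρL/(N·A_s) = (1.52×10^-8)(27.4)/(37×2.148e-07) = 0.0524 Ω
Section 2: A = 0.531 mm² = 5.310e-07 m²
R₂ = (1.52×10^-8)(10.4)/(5.310e-07) = 0.2977 Ω
R = R₁ + R₂ = 0.3501 Ω
P = I²R = (6.29)² × 0.3501 = 13.9 W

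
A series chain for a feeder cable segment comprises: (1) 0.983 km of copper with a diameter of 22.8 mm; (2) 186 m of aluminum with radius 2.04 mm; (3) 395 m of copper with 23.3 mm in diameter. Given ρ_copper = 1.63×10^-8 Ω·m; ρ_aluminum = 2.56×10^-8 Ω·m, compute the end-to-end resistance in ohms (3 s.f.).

Seg 1: A = π(d/2)² = π(1.1400e-02 m)² = 4.083e-04 m²
R_1 = (1.63×10^-8)(983)/(4.083e-04) = 0.03924 Ω
Seg 2: A = πr² = π(2.0400e-03 m)² = 1.307e-05 m²
R_2 = (2.56×10^-8)(186)/(1.307e-05) = 0.3642 Ω
Seg 3: A = π(d/2)² = π(1.1650e-02 m)² = 4.264e-04 m²
R_3 = (1.63×10^-8)(395)/(4.264e-04) = 0.0151 Ω
R_total = R_1 + R_2 + R_3 = 0.419 Ω

0.419 Ω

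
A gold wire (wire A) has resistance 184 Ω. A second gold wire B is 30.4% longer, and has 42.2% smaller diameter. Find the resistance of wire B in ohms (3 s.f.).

R ∝ L/d², so R_B/R_A = (1 + 30.4/100) × (1 − 42.2/100)⁻²
= 1.304 × 2.993 = 3.903
R_B = 3.903 × 184 = 718 Ω

718 Ω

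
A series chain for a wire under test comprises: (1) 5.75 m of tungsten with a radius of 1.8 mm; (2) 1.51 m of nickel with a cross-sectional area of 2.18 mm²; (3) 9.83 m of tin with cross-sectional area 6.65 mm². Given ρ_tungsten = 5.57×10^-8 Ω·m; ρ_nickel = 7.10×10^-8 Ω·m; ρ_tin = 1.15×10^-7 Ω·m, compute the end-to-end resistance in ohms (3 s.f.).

Seg 1: A = πr² = π(1.8000e-03 m)² = 1.018e-05 m²
R_1 = (5.57×10^-8)(5.75)/(1.018e-05) = 0.03147 Ω
Seg 2: A = 2.18 mm² = 2.180e-06 m²
R_2 = (7.10×10^-8)(1.51)/(2.180e-06) = 0.04918 Ω
Seg 3: A = 6.65 mm² = 6.650e-06 m²
R_3 = (1.15×10^-7)(9.83)/(6.650e-06) = 0.17 Ω
R_total = R_1 + R_2 + R_3 = 0.251 Ω

0.251 Ω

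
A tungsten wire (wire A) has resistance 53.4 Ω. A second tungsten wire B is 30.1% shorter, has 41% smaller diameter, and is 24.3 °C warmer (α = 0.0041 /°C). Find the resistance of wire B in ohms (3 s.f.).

R ∝ ρL/d² with ρ ∝ (1+αΔT), so R_B/R_A = (1 − 30.1/100) × (1 − 41/100)⁻² × (1 + 0.0041×24.3)
= 0.699 × 2.873 × 1.1 = 2.208
R_B = 2.208 × 53.4 = 118 Ω

118 Ω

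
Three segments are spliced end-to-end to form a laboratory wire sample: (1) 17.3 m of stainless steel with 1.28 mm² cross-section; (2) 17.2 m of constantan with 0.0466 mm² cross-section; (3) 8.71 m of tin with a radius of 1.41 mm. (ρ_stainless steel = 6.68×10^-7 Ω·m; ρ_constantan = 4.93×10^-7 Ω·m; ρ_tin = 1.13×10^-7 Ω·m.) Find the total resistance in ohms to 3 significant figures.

Seg 1: A = 1.28 mm² = 1.280e-06 m²
R_1 = (6.68×10^-7)(17.3)/(1.280e-06) = 9.028 Ω
Seg 2: A = 0.0466 mm² = 4.660e-08 m²
R_2 = (4.93×10^-7)(17.2)/(4.660e-08) = 182 Ω
Seg 3: A = πr² = π(1.4100e-03 m)² = 6.246e-06 m²
R_3 = (1.13×10^-7)(8.71)/(6.246e-06) = 0.1576 Ω
R_total = R_1 + R_2 + R_3 = 191 Ω

191 Ω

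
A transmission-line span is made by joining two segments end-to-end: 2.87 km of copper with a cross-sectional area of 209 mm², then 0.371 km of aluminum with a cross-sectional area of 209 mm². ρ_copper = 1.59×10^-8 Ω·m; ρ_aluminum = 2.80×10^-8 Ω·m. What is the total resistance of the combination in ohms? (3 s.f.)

0.268 Ω

Segment 1: A = 209 mm² = 2.090e-04 m²
R₁ = ρL/A = (1.59×10^-8)(2870)/(2.090e-04) = 0.2183 Ω
R₂ = (2.80×10^-8)(371)/(2.090e-04) = 0.0497 Ω
R = R₁ + R₂ = 0.268 Ω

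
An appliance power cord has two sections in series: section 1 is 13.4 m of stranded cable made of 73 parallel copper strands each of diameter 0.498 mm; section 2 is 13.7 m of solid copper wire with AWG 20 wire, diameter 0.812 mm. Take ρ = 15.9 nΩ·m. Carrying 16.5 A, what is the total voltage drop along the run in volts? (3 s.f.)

ρ = 15.9 nΩ·m = 1.59×10^-8 Ω·m
Section 1: A_strand = π(2.4900e-04)² = 1.948e-07 m²; R₁ = ρL/(N·A_s) = (1.59×10^-8)(13.4)/(73×1.948e-07) = 0.01498 Ω
Section 2: A = π(0.812/2 mm)² = π(4.0600e-04 m)² = 5.178e-07 m²
R₂ = (1.59×10^-8)(13.7)/(5.178e-07) = 0.4206 Ω
R = R₁ + R₂ = 0.4356 Ω
V = IR = 16.5 × 0.4356 = 7.19 V

7.19 V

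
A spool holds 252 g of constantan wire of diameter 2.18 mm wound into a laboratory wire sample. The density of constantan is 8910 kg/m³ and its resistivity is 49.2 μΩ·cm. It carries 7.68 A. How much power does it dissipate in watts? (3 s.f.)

58.9 W

ρ = 49.2 μΩ·cm = 4.92×10^-7 Ω·m
A = π(d/2)² = π(1.0900e-03 m)² = 3.7325e-06 m²
L = m/(density·A) = 0.252/(8910×3.7325e-06) = 7.577 m
R = ρL/A = (4.92×10^-7)(7.577)/(3.7325e-06) = 0.9988 Ω
P = I²R = (7.68)² × 0.9988 = 58.9 W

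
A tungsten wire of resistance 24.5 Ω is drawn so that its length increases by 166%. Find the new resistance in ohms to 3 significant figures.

173 Ω

k = 1 + 166/100 = 2.66; volume constant ⇒ A' = A/k, so R' = k²R.
R' = 7.076 × 24.5 = 173 Ω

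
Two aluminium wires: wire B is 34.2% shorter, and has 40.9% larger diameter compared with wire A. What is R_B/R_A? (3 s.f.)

0.331

R ∝ L/d², so R_B/R_A = (1 − 34.2/100) × (1 + 40.9/100)⁻²
= 0.658 × 0.5037 = 0.331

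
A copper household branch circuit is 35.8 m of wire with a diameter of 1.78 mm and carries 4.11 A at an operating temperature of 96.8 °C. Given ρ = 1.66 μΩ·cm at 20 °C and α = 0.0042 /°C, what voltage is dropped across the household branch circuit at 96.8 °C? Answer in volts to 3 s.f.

ρ = 1.66 μΩ·cm = 1.66×10^-8 Ω·m
A = π(d/2)² = π(8.9000e-04 m)² = 2.488e-06 m²
R₍20₎ = ρL/A = (1.66×10^-8)(35.8)/(2.488e-06) = 0.2388 Ω
R₍96.8₎ = R₍20₎(1 + αΔT) = 0.2388 × (1 + 0.0042×76.8) = 0.3158 Ω
V = IR = 4.11 × 0.3158 = 1.30 V

1.30 V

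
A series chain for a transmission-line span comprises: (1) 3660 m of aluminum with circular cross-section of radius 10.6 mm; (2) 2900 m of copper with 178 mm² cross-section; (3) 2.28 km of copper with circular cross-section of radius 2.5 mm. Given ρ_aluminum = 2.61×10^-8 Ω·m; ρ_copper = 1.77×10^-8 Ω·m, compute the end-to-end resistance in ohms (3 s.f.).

Seg 1: A = πr² = π(1.0600e-02 m)² = 3.530e-04 m²
R_1 = (2.61×10^-8)(3660)/(3.530e-04) = 0.2706 Ω
Seg 2: A = 178 mm² = 1.780e-04 m²
R_2 = (1.77×10^-8)(2900)/(1.780e-04) = 0.2884 Ω
Seg 3: A = πr² = π(2.5000e-03 m)² = 1.963e-05 m²
R_3 = (1.77×10^-8)(2280)/(1.963e-05) = 2.055 Ω
R_total = R_1 + R_2 + R_3 = 2.61 Ω

2.61 Ω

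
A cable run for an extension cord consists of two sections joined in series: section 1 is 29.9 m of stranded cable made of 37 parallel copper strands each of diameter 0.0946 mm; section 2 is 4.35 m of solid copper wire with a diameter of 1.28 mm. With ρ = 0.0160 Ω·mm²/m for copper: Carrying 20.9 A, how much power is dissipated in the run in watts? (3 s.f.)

827 W

ρ = 0.0160 Ω·mm²/m = 1.60×10^-8 Ω·m
Section 1: A_strand = π(4.7300e-05)² = 7.029e-09 m²; R₁ = ρL/(N·A_s) = (1.60×10^-8)(29.9)/(37×7.029e-09) = 1.84 Ω
Section 2: A = π(d/2)² = π(6.4000e-04 m)² = 1.287e-06 m²
R₂ = (1.60×10^-8)(4.35)/(1.287e-06) = 0.05409 Ω
R = R₁ + R₂ = 1.894 Ω
P = I²R = (20.9)² × 1.894 = 827 W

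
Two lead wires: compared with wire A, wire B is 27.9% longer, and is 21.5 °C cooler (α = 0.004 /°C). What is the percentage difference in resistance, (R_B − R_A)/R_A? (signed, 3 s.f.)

R ∝ ρL/d² with ρ ∝ (1+αΔT), so R_B/R_A = (1 + 27.9/100) × (1 − 0.004×21.5)
= 1.279 × 0.914 = 1.169
(R_B − R_A)/R_A = 1.169 − 1 = 16.9%

16.9%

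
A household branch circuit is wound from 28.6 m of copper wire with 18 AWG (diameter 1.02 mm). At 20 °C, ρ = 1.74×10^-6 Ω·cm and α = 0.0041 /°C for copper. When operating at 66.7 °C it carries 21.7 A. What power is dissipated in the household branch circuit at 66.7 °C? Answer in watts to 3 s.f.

ρ = 1.74×10^-6 Ω·cm = 1.74×10^-8 Ω·m
A = π(1.02/2 mm)² = π(5.1000e-04 m)² = 8.171e-07 m²
R₍20₎ = ρL/A = (1.74×10^-8)(28.6)/(8.171e-07) = 0.609 Ω
R₍66.7₎ = R₍20₎(1 + αΔT) = 0.609 × (1 + 0.0041×46.7) = 0.7256 Ω
P = I²R = (21.7)² × 0.7256 = 342 W

342 W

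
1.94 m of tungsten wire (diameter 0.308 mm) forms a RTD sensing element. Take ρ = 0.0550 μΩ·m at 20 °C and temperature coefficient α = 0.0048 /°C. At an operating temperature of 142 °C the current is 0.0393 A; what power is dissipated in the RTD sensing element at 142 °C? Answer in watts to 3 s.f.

0.00351 W

ρ = 0.0550 μΩ·m = 5.50×10^-8 Ω·m
A = π(d/2)² = π(1.5400e-04 m)² = 7.451e-08 m²
R₍20₎ = ρL/A = (5.50×10^-8)(1.94)/(7.451e-08) = 1.432 Ω
R₍142₎ = R₍20₎(1 + αΔT) = 1.432 × (1 + 0.0048×122) = 2.271 Ω
P = I²R = (0.0393)² × 2.271 = 0.00351 W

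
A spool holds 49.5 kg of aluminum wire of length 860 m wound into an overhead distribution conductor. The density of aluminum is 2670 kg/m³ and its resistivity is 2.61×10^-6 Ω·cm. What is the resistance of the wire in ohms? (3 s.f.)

1.04 Ω

ρ = 2.61×10^-6 Ω·cm = 2.61×10^-8 Ω·m
A = m/(density·L) = 49.5/(2670×860) = 2.1557e-05 m²
R = ρL/A = (2.61×10^-8)(860)/(2.1557e-05) = 1.04 Ω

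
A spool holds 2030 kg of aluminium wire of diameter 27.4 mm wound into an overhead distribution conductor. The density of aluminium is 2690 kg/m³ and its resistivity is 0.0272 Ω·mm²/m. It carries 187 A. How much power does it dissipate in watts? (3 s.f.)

2060 W

ρ = 0.0272 Ω·mm²/m = 2.72×10^-8 Ω·m
A = π(d/2)² = π(1.3700e-02 m)² = 5.8965e-04 m²
L = m/(density·A) = 2030/(2690×5.8965e-04) = 1280 m
R = ρL/A = (2.72×10^-8)(1280)/(5.8965e-04) = 0.05904 Ω
P = I²R = (187)² × 0.05904 = 2060 W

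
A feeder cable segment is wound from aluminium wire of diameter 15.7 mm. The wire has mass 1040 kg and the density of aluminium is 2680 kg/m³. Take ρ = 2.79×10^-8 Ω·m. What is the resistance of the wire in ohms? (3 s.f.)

A = π(d/2)² = π(7.8500e-03 m)² = 1.9359e-04 m²
L = m/(density·A) = 1040/(2680×1.9359e-04) = 2005 m
R = ρL/A = (2.79×10^-8)(2005)/(1.9359e-04) = 0.289 Ω

0.289 Ω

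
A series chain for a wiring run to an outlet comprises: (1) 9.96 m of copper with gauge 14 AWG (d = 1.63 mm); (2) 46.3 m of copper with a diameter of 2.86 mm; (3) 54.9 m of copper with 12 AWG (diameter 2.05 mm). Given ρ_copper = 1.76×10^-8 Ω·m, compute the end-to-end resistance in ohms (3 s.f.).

0.504 Ω

Seg 1: A = π(1.63/2 mm)² = π(8.1500e-04 m)² = 2.087e-06 m²
R_1 = (1.76×10^-8)(9.96)/(2.087e-06) = 0.08401 Ω
Seg 2: A = π(d/2)² = π(1.4300e-03 m)² = 6.424e-06 m²
R_2 = (1.76×10^-8)(46.3)/(6.424e-06) = 0.1268 Ω
Seg 3: A = π(2.05/2 mm)² = π(1.0250e-03 m)² = 3.301e-06 m²
R_3 = (1.76×10^-8)(54.9)/(3.301e-06) = 0.2927 Ω
R_total = R_1 + R_2 + R_3 = 0.504 Ω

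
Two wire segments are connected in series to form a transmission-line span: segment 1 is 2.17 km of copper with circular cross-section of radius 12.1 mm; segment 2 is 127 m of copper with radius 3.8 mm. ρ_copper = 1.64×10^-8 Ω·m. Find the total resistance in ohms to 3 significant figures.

Segment 1: A = πr² = π(1.2100e-02 m)² = 4.600e-04 m²
R₁ = ρL/A = (1.64×10^-8)(2170)/(4.600e-04) = 0.07737 Ω
Segment 2: A = πr² = π(3.8000e-03 m)² = 4.536e-05 m²
R₂ = (1.64×10^-8)(127)/(4.536e-05) = 0.04591 Ω
R = R₁ + R₂ = 0.123 Ω

0.123 Ω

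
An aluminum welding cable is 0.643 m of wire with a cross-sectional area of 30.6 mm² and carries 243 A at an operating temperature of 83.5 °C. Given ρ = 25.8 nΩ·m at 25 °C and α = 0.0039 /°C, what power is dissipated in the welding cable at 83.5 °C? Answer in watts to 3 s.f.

ρ = 25.8 nΩ·m = 2.58×10^-8 Ω·m
A = 30.6 mm² = 3.060e-05 m²
R₍25₎ = ρL/A = (2.58×10^-8)(0.643)/(3.060e-05) = 5.421×10^-4 Ω
R₍83.5₎ = R₍25₎(1 + αΔT) = 5.421×10^-4 × (1 + 0.0039×58.5) = 6.658×10^-4 Ω
P = I²R = (243)² × 6.658×10^-4 = 39.3 W

39.3 W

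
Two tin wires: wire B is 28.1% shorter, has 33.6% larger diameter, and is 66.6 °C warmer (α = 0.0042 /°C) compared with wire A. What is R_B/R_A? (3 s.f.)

0.516

R ∝ ρL/d² with ρ ∝ (1+αΔT), so R_B/R_A = (1 − 28.1/100) × (1 + 33.6/100)⁻² × (1 + 0.0042×66.6)
= 0.719 × 0.5603 × 1.28 = 0.516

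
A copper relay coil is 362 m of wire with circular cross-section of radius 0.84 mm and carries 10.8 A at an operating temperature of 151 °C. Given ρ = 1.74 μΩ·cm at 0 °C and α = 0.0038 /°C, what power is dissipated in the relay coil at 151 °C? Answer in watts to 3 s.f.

ρ = 1.74 μΩ·cm = 1.74×10^-8 Ω·m
A = πr² = π(8.4000e-04 m)² = 2.217e-06 m²
R₍0₎ = ρL/A = (1.74×10^-8)(362)/(2.217e-06) = 2.842 Ω
R₍151₎ = R₍0₎(1 + αΔT) = 2.842 × (1 + 0.0038×151) = 4.472 Ω
P = I²R = (10.8)² × 4.472 = 522 W

522 W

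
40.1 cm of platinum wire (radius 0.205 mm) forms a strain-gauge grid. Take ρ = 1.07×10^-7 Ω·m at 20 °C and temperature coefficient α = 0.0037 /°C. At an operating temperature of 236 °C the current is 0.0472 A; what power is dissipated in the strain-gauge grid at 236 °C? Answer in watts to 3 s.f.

0.00130 W

A = πr² = π(2.0500e-04 m)² = 1.320e-07 m²
R₍20₎ = ρL/A = (1.07×10^-7)(0.401)/(1.320e-07) = 0.325 Ω
R₍236₎ = R₍20₎(1 + αΔT) = 0.325 × (1 + 0.0037×216) = 0.5847 Ω
P = I²R = (0.0472)² × 0.5847 = 0.00130 W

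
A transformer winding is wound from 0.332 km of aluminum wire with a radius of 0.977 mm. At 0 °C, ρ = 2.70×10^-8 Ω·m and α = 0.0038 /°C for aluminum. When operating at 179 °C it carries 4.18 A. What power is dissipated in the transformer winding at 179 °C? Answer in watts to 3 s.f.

A = πr² = π(9.7700e-04 m)² = 2.999e-06 m²
R₍0₎ = ρL/A = (2.70×10^-8)(332)/(2.999e-06) = 2.989 Ω
R₍179₎ = R₍0₎(1 + αΔT) = 2.989 × (1 + 0.0038×179) = 5.023 Ω
P = I²R = (4.18)² × 5.023 = 87.8 W

87.8 W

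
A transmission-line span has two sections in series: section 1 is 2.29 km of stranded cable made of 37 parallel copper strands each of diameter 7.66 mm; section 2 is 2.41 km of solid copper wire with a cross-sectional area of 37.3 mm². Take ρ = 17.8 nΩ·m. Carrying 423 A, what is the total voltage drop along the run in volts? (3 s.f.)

497 V

ρ = 17.8 nΩ·m = 1.78×10^-8 Ω·m
Section 1: A_strand = π(3.8300e-03)² = 4.608e-05 m²; R₁ = ρL/(N·A_s) = (1.78×10^-8)(2290)/(37×4.608e-05) = 0.02391 Ω
Section 2: A = 37.3 mm² = 3.730e-05 m²
R₂ = (1.78×10^-8)(2410)/(3.730e-05) = 1.15 Ω
R = R₁ + R₂ = 1.174 Ω
V = IR = 423 × 1.174 = 497 V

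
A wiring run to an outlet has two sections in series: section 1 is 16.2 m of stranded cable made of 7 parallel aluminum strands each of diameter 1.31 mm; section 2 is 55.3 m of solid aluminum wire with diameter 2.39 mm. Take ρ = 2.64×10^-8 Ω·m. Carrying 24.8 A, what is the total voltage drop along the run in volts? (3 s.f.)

Section 1: A_strand = π(6.5500e-04)² = 1.348e-06 m²; R₁ = ρL/(N·A_s) = (2.64×10^-8)(16.2)/(7×1.348e-06) = 0.04533 Ω
Section 2: A = π(d/2)² = π(1.1950e-03 m)² = 4.486e-06 m²
R₂ = (2.64×10^-8)(55.3)/(4.486e-06) = 0.3254 Ω
R = R₁ + R₂ = 0.3707 Ω
V = IR = 24.8 × 0.3707 = 9.19 V

9.19 V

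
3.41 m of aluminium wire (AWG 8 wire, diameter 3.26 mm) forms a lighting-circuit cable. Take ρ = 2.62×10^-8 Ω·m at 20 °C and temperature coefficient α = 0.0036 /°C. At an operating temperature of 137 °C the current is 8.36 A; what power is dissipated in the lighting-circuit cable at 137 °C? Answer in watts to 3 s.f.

1.06 W

A = π(3.26/2 mm)² = π(1.6300e-03 m)² = 8.347e-06 m²
R₍20₎ = ρL/A = (2.62×10^-8)(3.41)/(8.347e-06) = 0.0107 Ω
R₍137₎ = R₍20₎(1 + αΔT) = 0.0107 × (1 + 0.0036×117) = 0.01521 Ω
P = I²R = (8.36)² × 0.01521 = 1.06 W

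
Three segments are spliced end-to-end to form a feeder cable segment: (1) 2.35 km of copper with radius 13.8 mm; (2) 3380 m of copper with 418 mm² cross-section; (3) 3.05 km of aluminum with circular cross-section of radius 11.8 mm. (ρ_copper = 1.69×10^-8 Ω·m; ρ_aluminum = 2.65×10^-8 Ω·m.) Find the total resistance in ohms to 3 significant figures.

Seg 1: A = πr² = π(1.3800e-02 m)² = 5.983e-04 m²
R_1 = (1.69×10^-8)(2350)/(5.983e-04) = 0.06638 Ω
Seg 2: A = 418 mm² = 4.180e-04 m²
R_2 = (1.69×10^-8)(3380)/(4.180e-04) = 0.1367 Ω
Seg 3: A = πr² = π(1.1800e-02 m)² = 4.374e-04 m²
R_3 = (2.65×10^-8)(3050)/(4.374e-04) = 0.1848 Ω
R_total = R_1 + R_2 + R_3 = 0.388 Ω

0.388 Ω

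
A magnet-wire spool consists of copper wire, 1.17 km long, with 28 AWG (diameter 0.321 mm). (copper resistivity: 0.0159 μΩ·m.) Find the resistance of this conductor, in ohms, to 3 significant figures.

ρ = 0.0159 μΩ·m = 1.59×10^-8 Ω·m
A = π(0.321/2 mm)² = π(1.6050e-04 m)² = 8.093e-08 m²
R = ρL/A = (1.59×10^-8)(1170 m)/(8.093e-08 m²) = 230 Ω

230 Ω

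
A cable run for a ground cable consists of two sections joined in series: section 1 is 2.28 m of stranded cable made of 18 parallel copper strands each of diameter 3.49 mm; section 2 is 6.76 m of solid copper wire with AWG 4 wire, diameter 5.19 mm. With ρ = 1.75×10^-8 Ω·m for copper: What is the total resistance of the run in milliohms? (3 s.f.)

Section 1: A_strand = π(1.7450e-03)² = 9.566e-06 m²; R₁ = ρL/(N·A_s) = (1.75×10^-8)(2.28)/(18×9.566e-06) = 2.317×10^-4 Ω
Section 2: A = π(5.19/2 mm)² = π(2.5950e-03 m)² = 2.116e-05 m²
R₂ = (1.75×10^-8)(6.76)/(2.116e-05) = 0.005592 Ω
R = R₁ + R₂ = 5.82 mΩ

5.82 mΩ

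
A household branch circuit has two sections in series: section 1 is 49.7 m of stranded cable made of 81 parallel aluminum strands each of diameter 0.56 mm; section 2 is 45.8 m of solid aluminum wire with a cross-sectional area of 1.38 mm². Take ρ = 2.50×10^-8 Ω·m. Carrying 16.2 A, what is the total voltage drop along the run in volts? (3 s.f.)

Section 1: A_strand = π(2.8000e-04)² = 2.463e-07 m²; R₁ = ρL/(N·A_s) = (2.50×10^-8)(49.7)/(81×2.463e-07) = 0.06228 Ω
Section 2: A = 1.38 mm² = 1.380e-06 m²
R₂ = (2.50×10^-8)(45.8)/(1.380e-06) = 0.8297 Ω
R = R₁ + R₂ = 0.892 Ω
V = IR = 16.2 × 0.892 = 14.5 V

14.5 V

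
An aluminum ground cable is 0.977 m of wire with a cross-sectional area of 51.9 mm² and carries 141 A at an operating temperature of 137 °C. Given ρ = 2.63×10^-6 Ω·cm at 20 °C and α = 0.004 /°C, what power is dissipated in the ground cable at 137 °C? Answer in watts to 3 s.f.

ρ = 2.63×10^-6 Ω·cm = 2.63×10^-8 Ω·m
A = 51.9 mm² = 5.190e-05 m²
R₍20₎ = ρL/A = (2.63×10^-8)(0.977)/(5.190e-05) = 4.951×10^-4 Ω
R₍137₎ = R₍20₎(1 + αΔT) = 4.951×10^-4 × (1 + 0.004×117) = 7.268×10^-4 Ω
P = I²R = (141)² × 7.268×10^-4 = 14.4 W

14.4 W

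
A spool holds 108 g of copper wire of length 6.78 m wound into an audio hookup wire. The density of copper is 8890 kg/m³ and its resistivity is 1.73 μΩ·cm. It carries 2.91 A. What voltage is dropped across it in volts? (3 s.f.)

ρ = 1.73 μΩ·cm = 1.73×10^-8 Ω·m
A = m/(density·L) = 0.108/(8890×6.78) = 1.7918e-06 m²
R = ρL/A = (1.73×10^-8)(6.78)/(1.7918e-06) = 0.06546 Ω
V = IR = 2.91 × 0.06546 = 0.190 V

0.190 V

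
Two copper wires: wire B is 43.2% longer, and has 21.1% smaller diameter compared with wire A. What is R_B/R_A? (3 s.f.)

R ∝ L/d², so R_B/R_A = (1 + 43.2/100) × (1 − 21.1/100)⁻²
= 1.432 × 1.606 = 2.30

2.30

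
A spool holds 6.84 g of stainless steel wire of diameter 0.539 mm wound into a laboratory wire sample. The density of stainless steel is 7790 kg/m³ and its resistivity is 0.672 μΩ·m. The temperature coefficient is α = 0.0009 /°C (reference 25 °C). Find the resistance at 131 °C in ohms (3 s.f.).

12.4 Ω

ρ = 0.672 μΩ·m = 6.72×10^-7 Ω·m
A = π(d/2)² = π(2.6950e-04 m)² = 2.2817e-07 m²
L = m/(density·A) = 0.00684/(7790×2.2817e-07) = 3.848 m
R = ρL/A = (6.72×10^-7)(3.848)/(2.2817e-07) = 11.33 Ω
R(131 °C) = 11.33 × (1 + 0.0009×106) = 12.4 Ω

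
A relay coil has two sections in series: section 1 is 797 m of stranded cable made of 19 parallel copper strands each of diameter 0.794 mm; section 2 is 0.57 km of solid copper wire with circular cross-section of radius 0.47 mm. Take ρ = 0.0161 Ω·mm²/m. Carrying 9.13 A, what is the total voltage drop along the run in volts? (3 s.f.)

133 V

ρ = 0.0161 Ω·mm²/m = 1.61×10^-8 Ω·m
Section 1: A_strand = π(3.9700e-04)² = 4.951e-07 m²; R₁ = ρL/(N·A_s) = (1.61×10^-8)(797)/(19×4.951e-07) = 1.364 Ω
Section 2: A = πr² = π(4.7000e-04 m)² = 6.940e-07 m²
R₂ = (1.61×10^-8)(570)/(6.940e-07) = 13.22 Ω
R = R₁ + R₂ = 14.59 Ω
V = IR = 9.13 × 14.59 = 133 V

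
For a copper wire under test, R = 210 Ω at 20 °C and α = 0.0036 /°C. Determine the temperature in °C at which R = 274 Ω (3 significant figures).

R = R₀(1 + α(T − T₀)) ⇒ T = T₀ + (R/R₀ − 1)/α
T = 20 + (274/210 − 1)/0.0036 = 20 + (0.3048)/0.0036 = 105 °C

105 °C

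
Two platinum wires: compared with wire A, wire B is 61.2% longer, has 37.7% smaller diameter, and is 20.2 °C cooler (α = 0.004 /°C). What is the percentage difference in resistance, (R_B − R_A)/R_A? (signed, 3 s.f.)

282%

R ∝ ρL/d² with ρ ∝ (1+αΔT), so R_B/R_A = (1 + 61.2/100) × (1 − 37.7/100)⁻² × (1 − 0.004×20.2)
= 1.612 × 2.576 × 0.9192 = 3.818
(R_B − R_A)/R_A = 3.818 − 1 = 282%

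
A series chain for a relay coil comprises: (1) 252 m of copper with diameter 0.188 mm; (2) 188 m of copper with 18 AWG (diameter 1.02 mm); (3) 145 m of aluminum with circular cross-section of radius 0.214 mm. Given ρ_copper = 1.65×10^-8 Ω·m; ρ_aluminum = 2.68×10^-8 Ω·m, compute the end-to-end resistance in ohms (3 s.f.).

181 Ω

Seg 1: A = π(d/2)² = π(9.4000e-05 m)² = 2.776e-08 m²
R_1 = (1.65×10^-8)(252)/(2.776e-08) = 149.8 Ω
Seg 2: A = π(1.02/2 mm)² = π(5.1000e-04 m)² = 8.171e-07 m²
R_2 = (1.65×10^-8)(188)/(8.171e-07) = 3.796 Ω
Seg 3: A = πr² = π(2.1400e-04 m)² = 1.439e-07 m²
R_3 = (2.68×10^-8)(145)/(1.439e-07) = 27.01 Ω
R_total = R_1 + R_2 + R_3 = 181 Ω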